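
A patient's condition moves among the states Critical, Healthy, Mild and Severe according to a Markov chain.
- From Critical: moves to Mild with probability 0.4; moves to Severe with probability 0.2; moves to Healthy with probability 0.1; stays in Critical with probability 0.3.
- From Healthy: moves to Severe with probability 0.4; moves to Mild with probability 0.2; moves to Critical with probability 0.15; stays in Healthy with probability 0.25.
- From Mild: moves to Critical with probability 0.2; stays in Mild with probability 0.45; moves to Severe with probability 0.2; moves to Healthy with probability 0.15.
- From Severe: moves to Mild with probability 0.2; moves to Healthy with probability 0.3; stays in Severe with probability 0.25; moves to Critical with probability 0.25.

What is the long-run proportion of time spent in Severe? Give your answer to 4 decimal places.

Let the stationary distribution be π with π = πP and π_1 + π_2 + π_3 + π_4 = 1.
π_1 = 0.3·π_1 + 0.15·π_2 + 0.2·π_3 + 0.25·π_4
π_2 = 0.1·π_1 + 0.25·π_2 + 0.15·π_3 + 0.3·π_4
π_3 = 0.4·π_1 + 0.2·π_2 + 0.45·π_3 + 0.2·π_4
Solving with the normalization constraint gives π = (0.2253, 0.1961, 0.3268, 0.2518).
So the stationary probability of Severe is 0.2518.

0.2518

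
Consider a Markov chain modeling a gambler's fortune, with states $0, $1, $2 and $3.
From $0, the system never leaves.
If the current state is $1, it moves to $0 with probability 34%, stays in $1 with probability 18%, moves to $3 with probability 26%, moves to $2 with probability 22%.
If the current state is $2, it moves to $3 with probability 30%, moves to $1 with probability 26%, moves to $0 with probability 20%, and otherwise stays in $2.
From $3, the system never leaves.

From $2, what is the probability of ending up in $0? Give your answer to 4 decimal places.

0.4459

Let h(s) be the probability of absorption at $0 starting from transient state s. Then h($0) = 1 and h($3) = 0. By first-step analysis:
h($1) = 0.34·1 + 0.18·h($1) + 0.22·h($2) + 0.26·0
h($2) = 0.2·1 + 0.26·h($1) + 0.24·h($2) + 0.3·0
Solving: h($1) = 0.5343, h($2) = 0.4459.
Starting from $2, the probability is 0.4459.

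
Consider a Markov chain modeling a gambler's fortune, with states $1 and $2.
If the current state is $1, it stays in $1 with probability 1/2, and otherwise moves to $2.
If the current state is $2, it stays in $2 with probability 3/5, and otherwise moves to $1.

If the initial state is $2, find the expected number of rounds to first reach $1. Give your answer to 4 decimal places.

2.5000

Let t(s) be the expected number of rounds to first reach $1 from state s, with t($1) = 0. Conditioning on the first round:
t($2) = 1 + 0.6·t($2)
Solving: t($2) = 2.5000.
Expected rounds from $2 to $1: 2.5000.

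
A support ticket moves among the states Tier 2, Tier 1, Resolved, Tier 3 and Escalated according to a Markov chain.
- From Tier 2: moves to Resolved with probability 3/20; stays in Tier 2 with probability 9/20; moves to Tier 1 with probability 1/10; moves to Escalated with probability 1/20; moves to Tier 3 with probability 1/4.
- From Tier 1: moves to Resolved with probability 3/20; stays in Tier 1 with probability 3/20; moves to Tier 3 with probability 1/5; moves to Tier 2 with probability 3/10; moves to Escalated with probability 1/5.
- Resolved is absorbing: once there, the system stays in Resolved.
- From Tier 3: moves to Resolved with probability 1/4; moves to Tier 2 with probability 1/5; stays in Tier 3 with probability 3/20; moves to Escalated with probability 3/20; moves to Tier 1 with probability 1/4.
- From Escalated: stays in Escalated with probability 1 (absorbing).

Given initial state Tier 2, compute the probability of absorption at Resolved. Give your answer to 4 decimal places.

Let h(s) be the probability of absorption at Resolved starting from transient state s. Then h(Resolved) = 1 and h(Escalated) = 0. By first-step analysis:
h(Tier 2) = 0.45·h(Tier 2) + 0.1·h(Tier 1) + 0.15·1 + 0.25·h(Tier 3) + 0.05·0
h(Tier 1) = 0.3·h(Tier 2) + 0.15·h(Tier 1) + 0.15·1 + 0.2·h(Tier 3) + 0.2·0
h(Tier 3) = 0.2·h(Tier 2) + 0.25·h(Tier 1) + 0.25·1 + 0.15·h(Tier 3) + 0.15·0
Solving: h(Tier 2) = 0.6489, h(Tier 1) = 0.5486, h(Tier 3) = 0.6082.
Starting from Tier 2, the probability is 0.6489.

0.6489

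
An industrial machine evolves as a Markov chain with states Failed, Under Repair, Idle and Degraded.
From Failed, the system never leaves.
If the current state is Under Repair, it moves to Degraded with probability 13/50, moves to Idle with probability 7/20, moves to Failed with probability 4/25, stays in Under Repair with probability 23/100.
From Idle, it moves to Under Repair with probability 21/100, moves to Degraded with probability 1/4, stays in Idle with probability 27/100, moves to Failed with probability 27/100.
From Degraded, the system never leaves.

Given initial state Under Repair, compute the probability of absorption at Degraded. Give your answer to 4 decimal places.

0.5675

Let h(s) be the probability of absorption at Degraded starting from transient state s. Then h(Degraded) = 1 and h(Failed) = 0. By first-step analysis:
h(Under Repair) = 0.16·0 + 0.23·h(Under Repair) + 0.35·h(Idle) + 0.26·1
h(Idle) = 0.27·0 + 0.21·h(Under Repair) + 0.27·h(Idle) + 0.25·1
Solving: h(Under Repair) = 0.5675, h(Idle) = 0.5057.
Starting from Under Repair, the probability is 0.5675.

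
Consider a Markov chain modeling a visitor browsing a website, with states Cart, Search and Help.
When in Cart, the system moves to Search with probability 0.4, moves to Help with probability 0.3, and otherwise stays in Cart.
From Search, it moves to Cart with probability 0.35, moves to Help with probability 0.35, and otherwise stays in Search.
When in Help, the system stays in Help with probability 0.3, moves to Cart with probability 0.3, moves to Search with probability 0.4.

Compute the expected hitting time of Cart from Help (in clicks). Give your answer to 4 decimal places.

Let t(s) be the expected number of clicks to first reach Cart from state s, with t(Cart) = 0. Conditioning on the first click:
t(Search) = 1 + 0.3·t(Search) + 0.35·t(Help)
t(Help) = 1 + 0.4·t(Search) + 0.3·t(Help)
Solving: t(Search) = 3.0000, t(Help) = 3.1429.
Expected clicks from Help to Cart: 3.1429.

3.1429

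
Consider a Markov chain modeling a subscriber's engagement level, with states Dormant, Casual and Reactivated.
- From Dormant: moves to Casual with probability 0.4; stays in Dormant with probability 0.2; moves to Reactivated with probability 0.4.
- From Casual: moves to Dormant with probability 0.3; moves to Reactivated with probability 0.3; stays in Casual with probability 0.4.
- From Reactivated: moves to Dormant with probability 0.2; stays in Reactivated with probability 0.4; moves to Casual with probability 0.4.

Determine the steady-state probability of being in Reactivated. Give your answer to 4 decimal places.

0.3600

Let the stationary distribution be π with π = πP and π_1 + π_2 + π_3 = 1.
π_1 = 0.2·π_1 + 0.3·π_2 + 0.2·π_3
π_2 = 0.4·π_1 + 0.4·π_2 + 0.4·π_3
Solving with the normalization constraint gives π = (0.2400, 0.4000, 0.3600).
So the stationary probability of Reactivated is 0.3600.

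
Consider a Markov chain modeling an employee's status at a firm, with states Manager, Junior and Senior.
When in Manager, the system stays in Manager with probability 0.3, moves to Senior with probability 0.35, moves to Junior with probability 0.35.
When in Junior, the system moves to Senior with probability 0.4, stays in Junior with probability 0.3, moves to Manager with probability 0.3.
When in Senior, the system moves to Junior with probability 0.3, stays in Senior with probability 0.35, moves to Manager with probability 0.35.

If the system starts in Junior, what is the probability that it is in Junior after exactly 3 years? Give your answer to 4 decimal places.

0.3160

Propagate the distribution vector 3 years from Junior.
After 0 years: (0.0000, 1.0000, 0.0000)
After 1 year: (0.3000, 0.3000, 0.4000)
After 2 years: (0.3200, 0.3150, 0.3650)
After 3 years: (0.3183, 0.3160, 0.3658)
P(in Junior after 3 years) = 0.3160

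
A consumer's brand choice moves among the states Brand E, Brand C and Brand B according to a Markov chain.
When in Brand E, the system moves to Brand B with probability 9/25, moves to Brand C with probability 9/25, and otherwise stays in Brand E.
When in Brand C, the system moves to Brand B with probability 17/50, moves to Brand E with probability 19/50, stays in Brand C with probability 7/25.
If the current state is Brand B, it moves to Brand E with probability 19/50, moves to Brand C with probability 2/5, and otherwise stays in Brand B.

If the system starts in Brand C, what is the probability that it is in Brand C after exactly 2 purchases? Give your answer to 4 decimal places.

Sum over the intermediate state after 1 purchase:
P = P(Brand C→Brand E)·P(Brand E→Brand C) + P(Brand C→Brand C)·P(Brand C→Brand C) + P(Brand C→Brand B)·P(Brand B→Brand C)
  = 0.38×0.36 + 0.28×0.28 + 0.34×0.4
  = 0.1368 + 0.0784 + 0.1360 = 0.3512

0.3512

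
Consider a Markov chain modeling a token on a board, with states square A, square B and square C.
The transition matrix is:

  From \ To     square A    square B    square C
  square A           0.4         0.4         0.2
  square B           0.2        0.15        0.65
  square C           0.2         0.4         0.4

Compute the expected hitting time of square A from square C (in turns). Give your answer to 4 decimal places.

Let t(s) be the expected number of turns to first reach square A from state s, with t(square A) = 0. Conditioning on the first turn:
t(square B) = 1 + 0.15·t(square B) + 0.65·t(square C)
t(square C) = 1 + 0.4·t(square B) + 0.4·t(square C)
Solving: t(square B) = 5.0000, t(square C) = 5.0000.
Expected turns from square C to square A: 5.0000.

5.0000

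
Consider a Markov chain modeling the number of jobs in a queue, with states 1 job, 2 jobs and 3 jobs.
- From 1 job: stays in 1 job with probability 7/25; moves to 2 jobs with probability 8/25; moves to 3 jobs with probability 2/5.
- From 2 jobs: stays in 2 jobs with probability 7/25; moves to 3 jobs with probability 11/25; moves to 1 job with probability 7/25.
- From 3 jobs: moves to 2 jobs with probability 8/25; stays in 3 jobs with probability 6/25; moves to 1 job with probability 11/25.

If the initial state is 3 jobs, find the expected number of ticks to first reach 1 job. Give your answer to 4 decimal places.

Let t(s) be the expected number of ticks to first reach 1 job from state s, with t(1 job) = 0. Conditioning on the first tick:
t(2 jobs) = 1 + 0.28·t(2 jobs) + 0.44·t(3 jobs)
t(3 jobs) = 1 + 0.32·t(2 jobs) + 0.24·t(3 jobs)
Solving: t(2 jobs) = 2.9528, t(3 jobs) = 2.5591.
Expected ticks from 3 jobs to 1 job: 2.5591.

2.5591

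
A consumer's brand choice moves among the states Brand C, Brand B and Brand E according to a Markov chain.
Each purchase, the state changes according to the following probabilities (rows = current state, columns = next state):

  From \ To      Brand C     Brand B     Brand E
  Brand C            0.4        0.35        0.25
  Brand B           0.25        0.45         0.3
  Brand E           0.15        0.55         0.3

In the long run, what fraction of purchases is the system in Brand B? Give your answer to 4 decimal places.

0.4527

Let the stationary distribution be π with π = πP and π_1 + π_2 + π_3 = 1.
π_1 = 0.4·π_1 + 0.25·π_2 + 0.15·π_3
π_2 = 0.35·π_1 + 0.45·π_2 + 0.55·π_3
Solving with the normalization constraint gives π = (0.2604, 0.4527, 0.2870).
So the stationary probability of Brand B is 0.4527.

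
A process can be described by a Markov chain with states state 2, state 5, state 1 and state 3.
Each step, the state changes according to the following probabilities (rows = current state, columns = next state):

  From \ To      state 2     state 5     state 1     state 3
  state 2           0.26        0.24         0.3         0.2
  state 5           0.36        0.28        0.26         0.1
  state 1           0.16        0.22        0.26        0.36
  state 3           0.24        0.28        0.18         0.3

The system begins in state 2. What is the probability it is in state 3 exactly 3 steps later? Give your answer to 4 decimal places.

0.2399

Propagate the distribution vector 3 steps from state 2.
After 0 steps: (1.0000, 0.0000, 0.0000, 0.0000)
After 1 step: (0.2600, 0.2400, 0.3000, 0.2000)
After 2 steps: (0.2500, 0.2516, 0.2544, 0.2440)
After 3 steps: (0.2548, 0.2547, 0.2505, 0.2399)
P(in state 3 after 3 steps) = 0.2399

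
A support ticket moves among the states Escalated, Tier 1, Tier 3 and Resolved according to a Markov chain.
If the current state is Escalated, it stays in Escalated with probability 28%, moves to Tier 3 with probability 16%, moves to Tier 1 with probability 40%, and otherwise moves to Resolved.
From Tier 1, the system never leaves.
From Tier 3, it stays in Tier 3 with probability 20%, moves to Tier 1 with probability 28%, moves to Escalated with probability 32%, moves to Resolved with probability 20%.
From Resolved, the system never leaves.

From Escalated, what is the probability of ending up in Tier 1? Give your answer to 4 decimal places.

0.6951

Let h(s) be the probability of absorption at Tier 1 starting from transient state s. Then h(Tier 1) = 1 and h(Resolved) = 0. By first-step analysis:
h(Escalated) = 0.28·h(Escalated) + 0.4·1 + 0.16·h(Tier 3) + 0.16·0
h(Tier 3) = 0.32·h(Escalated) + 0.28·1 + 0.2·h(Tier 3) + 0.2·0
Solving: h(Escalated) = 0.6951, h(Tier 3) = 0.6280.
Starting from Escalated, the probability is 0.6951.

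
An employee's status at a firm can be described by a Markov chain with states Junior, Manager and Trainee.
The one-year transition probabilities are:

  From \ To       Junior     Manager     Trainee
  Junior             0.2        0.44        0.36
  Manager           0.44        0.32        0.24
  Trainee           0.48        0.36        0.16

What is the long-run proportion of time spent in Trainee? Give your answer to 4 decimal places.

0.2626

Let the stationary distribution be π with π = πP and π_1 + π_2 + π_3 = 1.
π_1 = 0.2·π_1 + 0.44·π_2 + 0.48·π_3
π_2 = 0.44·π_1 + 0.32·π_2 + 0.36·π_3
Solving with the normalization constraint gives π = (0.3633, 0.3741, 0.2626).
So the stationary probability of Trainee is 0.2626.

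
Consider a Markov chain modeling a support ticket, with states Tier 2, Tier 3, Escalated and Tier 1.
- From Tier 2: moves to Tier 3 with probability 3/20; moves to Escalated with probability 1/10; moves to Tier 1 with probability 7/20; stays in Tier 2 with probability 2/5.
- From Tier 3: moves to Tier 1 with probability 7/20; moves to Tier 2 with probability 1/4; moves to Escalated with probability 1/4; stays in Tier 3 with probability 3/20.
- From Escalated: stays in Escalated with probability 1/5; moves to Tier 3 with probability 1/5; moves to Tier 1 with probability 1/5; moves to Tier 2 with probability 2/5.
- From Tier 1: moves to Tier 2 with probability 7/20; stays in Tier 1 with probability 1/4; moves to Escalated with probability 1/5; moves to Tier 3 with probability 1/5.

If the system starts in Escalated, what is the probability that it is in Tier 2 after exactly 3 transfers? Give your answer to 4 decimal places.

Propagate the distribution vector 3 transfers from Escalated.
After 0 transfers: (0.0000, 0.0000, 1.0000, 0.0000)
After 1 transfer: (0.4000, 0.2000, 0.2000, 0.2000)
After 2 transfers: (0.3600, 0.1700, 0.1700, 0.3000)
After 3 transfers: (0.3595, 0.1735, 0.1725, 0.2945)
P(in Tier 2 after 3 transfers) = 0.3595

0.3595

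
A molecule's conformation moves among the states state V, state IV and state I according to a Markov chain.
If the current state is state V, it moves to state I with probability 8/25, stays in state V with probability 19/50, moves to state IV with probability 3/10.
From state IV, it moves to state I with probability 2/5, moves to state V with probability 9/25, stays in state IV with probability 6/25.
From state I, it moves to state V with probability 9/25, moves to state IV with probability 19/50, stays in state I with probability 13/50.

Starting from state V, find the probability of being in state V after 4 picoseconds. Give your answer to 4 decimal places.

Propagate the distribution vector 4 picoseconds from state V.
After 0 picoseconds: (1.0000, 0.0000, 0.0000)
After 1 picosecond: (0.3800, 0.3000, 0.3200)
After 2 picoseconds: (0.3676, 0.3076, 0.3248)
After 3 picoseconds: (0.3674, 0.3075, 0.3251)
After 4 picoseconds: (0.3673, 0.3076, 0.3251)
P(in state V after 4 picoseconds) = 0.3673

0.3673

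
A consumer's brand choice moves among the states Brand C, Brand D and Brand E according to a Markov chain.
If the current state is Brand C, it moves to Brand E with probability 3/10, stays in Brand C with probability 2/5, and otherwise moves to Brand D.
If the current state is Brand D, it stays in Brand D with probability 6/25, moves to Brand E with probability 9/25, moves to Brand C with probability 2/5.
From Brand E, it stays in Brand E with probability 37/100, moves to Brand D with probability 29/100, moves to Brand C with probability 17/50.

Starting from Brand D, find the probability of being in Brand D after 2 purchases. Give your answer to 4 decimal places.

Sum over the intermediate state after 1 purchase:
P = P(Brand D→Brand C)·P(Brand C→Brand D) + P(Brand D→Brand D)·P(Brand D→Brand D) + P(Brand D→Brand E)·P(Brand E→Brand D)
  = 0.4×0.3 + 0.24×0.24 + 0.36×0.29
  = 0.1200 + 0.0576 + 0.1044 = 0.2820

0.2820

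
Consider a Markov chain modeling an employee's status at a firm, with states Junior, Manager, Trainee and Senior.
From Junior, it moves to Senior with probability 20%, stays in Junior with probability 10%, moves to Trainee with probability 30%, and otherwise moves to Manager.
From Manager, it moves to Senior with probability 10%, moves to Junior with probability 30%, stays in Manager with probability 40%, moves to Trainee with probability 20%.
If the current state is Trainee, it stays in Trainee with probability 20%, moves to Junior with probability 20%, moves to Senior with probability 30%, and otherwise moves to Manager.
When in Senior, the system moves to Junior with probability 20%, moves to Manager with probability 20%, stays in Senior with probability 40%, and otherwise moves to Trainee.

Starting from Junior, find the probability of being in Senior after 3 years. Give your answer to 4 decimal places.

Propagate the distribution vector 3 years from Junior.
After 0 years: (1.0000, 0.0000, 0.0000, 0.0000)
After 1 year: (0.1000, 0.4000, 0.3000, 0.2000)
After 2 years: (0.2300, 0.3300, 0.2100, 0.2300)
After 3 years: (0.2100, 0.3330, 0.2230, 0.2340)
P(in Senior after 3 years) = 0.2340

0.2340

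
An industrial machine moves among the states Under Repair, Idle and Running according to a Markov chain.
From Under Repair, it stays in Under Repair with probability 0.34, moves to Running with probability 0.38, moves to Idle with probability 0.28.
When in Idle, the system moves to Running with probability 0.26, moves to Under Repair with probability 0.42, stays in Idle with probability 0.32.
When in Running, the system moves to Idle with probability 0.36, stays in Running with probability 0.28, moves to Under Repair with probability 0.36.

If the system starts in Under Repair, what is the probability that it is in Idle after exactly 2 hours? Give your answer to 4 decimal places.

0.3216

Sum over the intermediate state after 1 hour:
P = P(Under Repair→Under Repair)·P(Under Repair→Idle) + P(Under Repair→Idle)·P(Idle→Idle) + P(Under Repair→Running)·P(Running→Idle)
  = 0.34×0.28 + 0.28×0.32 + 0.38×0.36
  = 0.0952 + 0.0896 + 0.1368 = 0.3216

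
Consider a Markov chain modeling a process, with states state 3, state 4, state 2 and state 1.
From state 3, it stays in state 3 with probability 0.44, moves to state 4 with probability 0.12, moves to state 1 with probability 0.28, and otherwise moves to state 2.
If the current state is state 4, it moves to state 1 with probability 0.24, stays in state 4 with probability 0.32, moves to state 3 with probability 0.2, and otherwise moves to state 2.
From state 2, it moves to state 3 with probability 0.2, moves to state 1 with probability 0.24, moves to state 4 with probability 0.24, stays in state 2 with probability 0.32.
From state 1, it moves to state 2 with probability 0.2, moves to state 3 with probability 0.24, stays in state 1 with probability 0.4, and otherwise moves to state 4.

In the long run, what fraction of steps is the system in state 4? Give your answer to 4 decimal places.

0.1985

Let the stationary distribution be π with π = πP and π_1 + π_2 + π_3 + π_4 = 1.
π_1 = 0.44·π_1 + 0.2·π_2 + 0.2·π_3 + 0.24·π_4
π_2 = 0.12·π_1 + 0.32·π_2 + 0.24·π_3 + 0.16·π_4
π_3 = 0.16·π_1 + 0.24·π_2 + 0.32·π_3 + 0.2·π_4
Solving with the normalization constraint gives π = (0.2789, 0.1985, 0.2236, 0.2990).
So the stationary probability of state 4 is 0.1985.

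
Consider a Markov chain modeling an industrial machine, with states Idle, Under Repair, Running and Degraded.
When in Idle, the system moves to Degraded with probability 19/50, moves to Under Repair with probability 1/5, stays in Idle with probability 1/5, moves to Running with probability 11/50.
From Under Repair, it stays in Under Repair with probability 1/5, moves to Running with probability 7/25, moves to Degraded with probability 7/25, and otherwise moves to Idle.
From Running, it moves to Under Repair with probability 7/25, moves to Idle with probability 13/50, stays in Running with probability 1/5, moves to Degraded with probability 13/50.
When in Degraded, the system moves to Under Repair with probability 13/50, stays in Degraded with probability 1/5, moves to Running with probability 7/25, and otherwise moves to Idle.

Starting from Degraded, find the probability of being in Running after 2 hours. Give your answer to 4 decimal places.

Propagate the distribution vector 2 hours from Degraded.
After 0 hours: (0.0000, 0.0000, 0.0000, 1.0000)
After 1 hour: (0.2600, 0.2600, 0.2800, 0.2000)
After 2 hours: (0.2392, 0.2344, 0.2420, 0.2844)
P(in Running after 2 hours) = 0.2420

0.2420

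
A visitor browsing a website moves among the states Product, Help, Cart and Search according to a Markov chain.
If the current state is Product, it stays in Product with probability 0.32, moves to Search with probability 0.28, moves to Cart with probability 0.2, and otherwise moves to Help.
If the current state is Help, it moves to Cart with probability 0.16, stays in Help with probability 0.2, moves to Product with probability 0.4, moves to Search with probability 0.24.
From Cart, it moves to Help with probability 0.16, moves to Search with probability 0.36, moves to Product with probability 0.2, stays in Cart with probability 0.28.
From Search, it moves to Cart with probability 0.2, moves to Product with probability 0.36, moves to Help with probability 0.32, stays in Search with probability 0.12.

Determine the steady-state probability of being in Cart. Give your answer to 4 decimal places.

Let the stationary distribution be π with π = πP and π_1 + π_2 + π_3 + π_4 = 1.
π_1 = 0.32·π_1 + 0.4·π_2 + 0.2·π_3 + 0.36·π_4
π_2 = 0.2·π_1 + 0.2·π_2 + 0.16·π_3 + 0.32·π_4
π_3 = 0.2·π_1 + 0.16·π_2 + 0.28·π_3 + 0.2·π_4
Solving with the normalization constraint gives π = (0.3227, 0.2215, 0.2078, 0.2481).
So the stationary probability of Cart is 0.2078.

0.2078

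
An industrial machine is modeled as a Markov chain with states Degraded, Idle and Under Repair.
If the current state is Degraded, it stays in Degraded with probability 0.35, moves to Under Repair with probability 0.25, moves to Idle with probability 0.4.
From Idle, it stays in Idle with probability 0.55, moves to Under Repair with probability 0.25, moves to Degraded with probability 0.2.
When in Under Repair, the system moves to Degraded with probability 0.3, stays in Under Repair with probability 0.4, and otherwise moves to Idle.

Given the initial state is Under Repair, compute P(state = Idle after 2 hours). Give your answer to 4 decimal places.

Sum over the intermediate state after 1 hour:
P = P(Under Repair→Degraded)·P(Degraded→Idle) + P(Under Repair→Idle)·P(Idle→Idle) + P(Under Repair→Under Repair)·P(Under Repair→Idle)
  = 0.3×0.4 + 0.3×0.55 + 0.4×0.3
  = 0.1200 + 0.1650 + 0.1200 = 0.4050

0.4050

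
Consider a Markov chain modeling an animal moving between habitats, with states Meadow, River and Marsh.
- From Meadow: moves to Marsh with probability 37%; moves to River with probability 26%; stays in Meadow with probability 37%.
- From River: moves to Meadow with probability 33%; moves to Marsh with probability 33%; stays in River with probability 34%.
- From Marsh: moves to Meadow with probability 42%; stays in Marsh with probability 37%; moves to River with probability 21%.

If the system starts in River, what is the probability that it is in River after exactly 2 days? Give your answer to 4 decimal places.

0.2707

Sum over the intermediate state after 1 day:
P = P(River→Meadow)·P(Meadow→River) + P(River→River)·P(River→River) + P(River→Marsh)·P(Marsh→River)
  = 0.33×0.26 + 0.34×0.34 + 0.33×0.21
  = 0.0858 + 0.1156 + 0.0693 = 0.2707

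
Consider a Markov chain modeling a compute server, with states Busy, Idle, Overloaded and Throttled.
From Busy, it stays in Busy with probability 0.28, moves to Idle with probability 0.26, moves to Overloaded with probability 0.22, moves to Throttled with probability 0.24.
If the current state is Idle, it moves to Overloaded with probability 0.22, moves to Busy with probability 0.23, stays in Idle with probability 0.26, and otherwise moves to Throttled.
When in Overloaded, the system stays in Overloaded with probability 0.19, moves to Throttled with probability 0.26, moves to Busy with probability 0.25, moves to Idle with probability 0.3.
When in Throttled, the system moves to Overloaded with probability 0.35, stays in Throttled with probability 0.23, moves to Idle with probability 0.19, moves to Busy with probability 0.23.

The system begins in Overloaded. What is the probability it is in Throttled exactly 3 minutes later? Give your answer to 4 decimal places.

0.2549

Propagate the distribution vector 3 minutes from Overloaded.
After 0 minutes: (0.0000, 0.0000, 1.0000, 0.0000)
After 1 minute: (0.2500, 0.3000, 0.1900, 0.2600)
After 2 minutes: (0.2463, 0.2494, 0.2481, 0.2562)
After 3 minutes: (0.2473, 0.2520, 0.2459, 0.2549)
P(in Throttled after 3 minutes) = 0.2549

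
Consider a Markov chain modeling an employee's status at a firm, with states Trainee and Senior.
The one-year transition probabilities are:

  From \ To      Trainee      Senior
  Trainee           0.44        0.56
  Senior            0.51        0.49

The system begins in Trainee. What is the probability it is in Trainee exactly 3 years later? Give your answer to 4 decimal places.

0.4765

Propagate the distribution vector 3 years from Trainee.
After 0 years: (1.0000, 0.0000)
After 1 year: (0.4400, 0.5600)
After 2 years: (0.4792, 0.5208)
After 3 years: (0.4765, 0.5235)
P(in Trainee after 3 years) = 0.4765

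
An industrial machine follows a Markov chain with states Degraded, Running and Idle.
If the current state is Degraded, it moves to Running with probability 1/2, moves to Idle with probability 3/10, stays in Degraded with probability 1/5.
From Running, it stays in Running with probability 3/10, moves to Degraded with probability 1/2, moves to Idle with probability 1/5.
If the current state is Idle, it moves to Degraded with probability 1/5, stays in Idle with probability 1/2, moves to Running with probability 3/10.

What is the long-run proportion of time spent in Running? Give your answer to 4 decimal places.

0.3617

Let the stationary distribution be π with π = πP and π_1 + π_2 + π_3 = 1.
π_1 = 0.2·π_1 + 0.5·π_2 + 0.2·π_3
π_2 = 0.5·π_1 + 0.3·π_2 + 0.3·π_3
Solving with the normalization constraint gives π = (0.3085, 0.3617, 0.3298).
So the stationary probability of Running is 0.3617.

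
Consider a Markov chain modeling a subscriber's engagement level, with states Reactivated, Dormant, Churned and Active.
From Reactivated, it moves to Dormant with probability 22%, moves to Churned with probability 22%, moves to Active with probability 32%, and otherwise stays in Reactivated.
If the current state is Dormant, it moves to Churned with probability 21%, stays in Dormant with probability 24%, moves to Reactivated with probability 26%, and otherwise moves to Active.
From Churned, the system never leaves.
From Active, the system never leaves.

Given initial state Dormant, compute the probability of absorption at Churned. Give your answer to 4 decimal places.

Let h(s) be the probability of absorption at Churned starting from transient state s. Then h(Churned) = 1 and h(Active) = 0. By first-step analysis:
h(Reactivated) = 0.24·h(Reactivated) + 0.22·h(Dormant) + 0.22·1 + 0.32·0
h(Dormant) = 0.26·h(Reactivated) + 0.24·h(Dormant) + 0.21·1 + 0.29·0
Solving: h(Reactivated) = 0.4101, h(Dormant) = 0.4166.
Starting from Dormant, the probability is 0.4166.

0.4166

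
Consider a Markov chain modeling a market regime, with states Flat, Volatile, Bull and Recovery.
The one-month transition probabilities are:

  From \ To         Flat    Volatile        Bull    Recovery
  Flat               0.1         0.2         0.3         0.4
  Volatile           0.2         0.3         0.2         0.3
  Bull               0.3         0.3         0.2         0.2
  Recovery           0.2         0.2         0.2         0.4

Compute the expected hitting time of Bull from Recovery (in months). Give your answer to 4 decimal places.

4.5833

Let t(s) be the expected number of months to first reach Bull from state s, with t(Bull) = 0. Conditioning on the first month:
t(Flat) = 1 + 0.1·t(Flat) + 0.2·t(Volatile) + 0.4·t(Recovery)
t(Volatile) = 1 + 0.2·t(Flat) + 0.3·t(Volatile) + 0.3·t(Recovery)
t(Recovery) = 1 + 0.2·t(Flat) + 0.2·t(Volatile) + 0.4·t(Recovery)
Solving: t(Flat) = 4.1667, t(Volatile) = 4.5833, t(Recovery) = 4.5833.
Expected months from Recovery to Bull: 4.5833.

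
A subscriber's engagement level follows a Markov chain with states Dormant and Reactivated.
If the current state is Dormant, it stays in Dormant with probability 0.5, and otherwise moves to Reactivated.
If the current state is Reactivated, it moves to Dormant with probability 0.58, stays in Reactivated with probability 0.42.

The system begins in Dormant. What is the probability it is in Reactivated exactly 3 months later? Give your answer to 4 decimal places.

0.4632

Propagate the distribution vector 3 months from Dormant.
After 0 months: (1.0000, 0.0000)
After 1 month: (0.5000, 0.5000)
After 2 months: (0.5400, 0.4600)
After 3 months: (0.5368, 0.4632)
P(in Reactivated after 3 months) = 0.4632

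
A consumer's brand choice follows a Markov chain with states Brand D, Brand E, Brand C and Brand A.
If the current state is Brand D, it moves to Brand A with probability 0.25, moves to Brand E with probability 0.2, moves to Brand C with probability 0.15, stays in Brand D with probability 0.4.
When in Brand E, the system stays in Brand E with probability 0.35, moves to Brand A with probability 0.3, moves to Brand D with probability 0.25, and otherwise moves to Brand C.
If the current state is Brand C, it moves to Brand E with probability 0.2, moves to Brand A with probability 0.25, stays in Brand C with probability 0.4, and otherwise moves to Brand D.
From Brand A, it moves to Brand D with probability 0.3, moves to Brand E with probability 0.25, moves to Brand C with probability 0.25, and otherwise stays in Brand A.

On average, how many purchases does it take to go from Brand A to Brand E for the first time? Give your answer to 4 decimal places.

Let t(s) be the expected number of purchases to first reach Brand E from state s, with t(Brand E) = 0. Conditioning on the first purchase:
t(Brand D) = 1 + 0.4·t(Brand D) + 0.15·t(Brand C) + 0.25·t(Brand A)
t(Brand C) = 1 + 0.15·t(Brand D) + 0.4·t(Brand C) + 0.25·t(Brand A)
t(Brand A) = 1 + 0.3·t(Brand D) + 0.25·t(Brand C) + 0.2·t(Brand A)
Solving: t(Brand D) = 4.7191, t(Brand C) = 4.7191, t(Brand A) = 4.4944.
Expected purchases from Brand A to Brand E: 4.4944.

4.4944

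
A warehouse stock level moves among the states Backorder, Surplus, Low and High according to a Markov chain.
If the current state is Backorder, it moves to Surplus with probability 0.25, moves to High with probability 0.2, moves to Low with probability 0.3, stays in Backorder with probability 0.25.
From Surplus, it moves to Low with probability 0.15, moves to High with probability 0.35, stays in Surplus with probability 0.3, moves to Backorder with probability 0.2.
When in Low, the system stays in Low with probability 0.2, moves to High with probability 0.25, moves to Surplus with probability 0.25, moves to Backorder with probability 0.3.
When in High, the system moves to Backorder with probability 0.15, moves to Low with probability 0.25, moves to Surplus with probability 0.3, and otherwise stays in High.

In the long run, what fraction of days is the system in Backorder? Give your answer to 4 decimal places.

Let the stationary distribution be π with π = πP and π_1 + π_2 + π_3 + π_4 = 1.
π_1 = 0.25·π_1 + 0.2·π_2 + 0.3·π_3 + 0.15·π_4
π_2 = 0.25·π_1 + 0.3·π_2 + 0.25·π_3 + 0.3·π_4
π_3 = 0.3·π_1 + 0.15·π_2 + 0.2·π_3 + 0.25·π_4
Solving with the normalization constraint gives π = (0.2191, 0.2779, 0.2221, 0.2809).
So the stationary probability of Backorder is 0.2191.

0.2191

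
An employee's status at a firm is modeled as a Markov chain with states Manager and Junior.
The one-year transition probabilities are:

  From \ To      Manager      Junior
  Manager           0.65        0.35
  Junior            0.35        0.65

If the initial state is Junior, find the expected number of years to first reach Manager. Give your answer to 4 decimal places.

2.8571

Let t(s) be the expected number of years to first reach Manager from state s, with t(Manager) = 0. Conditioning on the first year:
t(Junior) = 1 + 0.65·t(Junior)
Solving: t(Junior) = 2.8571.
Expected years from Junior to Manager: 2.8571.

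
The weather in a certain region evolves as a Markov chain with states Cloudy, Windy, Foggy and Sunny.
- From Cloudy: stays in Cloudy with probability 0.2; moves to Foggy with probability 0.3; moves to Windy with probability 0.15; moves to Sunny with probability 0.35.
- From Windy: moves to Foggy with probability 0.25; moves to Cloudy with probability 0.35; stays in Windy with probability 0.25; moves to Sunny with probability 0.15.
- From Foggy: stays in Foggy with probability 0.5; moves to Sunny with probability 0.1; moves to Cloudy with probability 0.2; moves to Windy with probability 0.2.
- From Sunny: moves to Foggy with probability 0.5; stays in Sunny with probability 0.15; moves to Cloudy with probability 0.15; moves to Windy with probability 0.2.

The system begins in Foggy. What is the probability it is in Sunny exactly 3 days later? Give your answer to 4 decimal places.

0.1745

Propagate the distribution vector 3 days from Foggy.
After 0 days: (0.0000, 0.0000, 1.0000, 0.0000)
After 1 day: (0.2000, 0.2000, 0.5000, 0.1000)
After 2 days: (0.2250, 0.2000, 0.4100, 0.1650)
After 3 days: (0.2218, 0.1988, 0.4050, 0.1745)
P(in Sunny after 3 days) = 0.1745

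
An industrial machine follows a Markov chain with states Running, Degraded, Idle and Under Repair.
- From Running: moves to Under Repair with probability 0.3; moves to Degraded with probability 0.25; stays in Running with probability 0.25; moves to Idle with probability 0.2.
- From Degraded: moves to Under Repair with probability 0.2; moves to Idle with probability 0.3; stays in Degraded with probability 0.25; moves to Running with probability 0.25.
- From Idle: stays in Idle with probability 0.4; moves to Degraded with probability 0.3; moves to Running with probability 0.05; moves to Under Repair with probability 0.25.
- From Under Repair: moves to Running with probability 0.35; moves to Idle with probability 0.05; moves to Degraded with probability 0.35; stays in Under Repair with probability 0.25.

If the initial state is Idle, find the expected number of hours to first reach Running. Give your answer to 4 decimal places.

5.5578

Let t(s) be the expected number of hours to first reach Running from state s, with t(Running) = 0. Conditioning on the first hour:
t(Degraded) = 1 + 0.25·t(Degraded) + 0.3·t(Idle) + 0.2·t(Under Repair)
t(Idle) = 1 + 0.3·t(Degraded) + 0.4·t(Idle) + 0.25·t(Under Repair)
t(Under Repair) = 1 + 0.35·t(Degraded) + 0.05·t(Idle) + 0.25·t(Under Repair)
Solving: t(Degraded) = 4.5809, t(Idle) = 5.5578, t(Under Repair) = 3.8416.
Expected hours from Idle to Running: 5.5578.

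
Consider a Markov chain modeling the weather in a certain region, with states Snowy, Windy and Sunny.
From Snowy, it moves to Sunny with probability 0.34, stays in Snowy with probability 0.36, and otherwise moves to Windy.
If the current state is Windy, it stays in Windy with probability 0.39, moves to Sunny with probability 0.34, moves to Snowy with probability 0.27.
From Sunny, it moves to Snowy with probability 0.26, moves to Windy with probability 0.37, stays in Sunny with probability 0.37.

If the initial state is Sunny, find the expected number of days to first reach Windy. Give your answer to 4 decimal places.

Let t(s) be the expected number of days to first reach Windy from state s, with t(Windy) = 0. Conditioning on the first day:
t(Snowy) = 1 + 0.36·t(Snowy) + 0.34·t(Sunny)
t(Sunny) = 1 + 0.26·t(Snowy) + 0.37·t(Sunny)
Solving: t(Snowy) = 3.0813, t(Sunny) = 2.8590.
Expected days from Sunny to Windy: 2.8590.

2.8590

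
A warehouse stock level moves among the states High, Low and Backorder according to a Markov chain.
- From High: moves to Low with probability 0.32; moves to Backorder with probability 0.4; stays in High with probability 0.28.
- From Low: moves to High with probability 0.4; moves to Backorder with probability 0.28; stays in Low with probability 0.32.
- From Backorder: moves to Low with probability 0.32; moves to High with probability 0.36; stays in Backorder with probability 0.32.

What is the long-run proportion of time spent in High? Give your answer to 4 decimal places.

0.3452

Let the stationary distribution be π with π = πP and π_1 + π_2 + π_3 = 1.
π_1 = 0.28·π_1 + 0.4·π_2 + 0.36·π_3
π_2 = 0.32·π_1 + 0.32·π_2 + 0.32·π_3
Solving with the normalization constraint gives π = (0.3452, 0.3200, 0.3348).
So the stationary probability of High is 0.3452.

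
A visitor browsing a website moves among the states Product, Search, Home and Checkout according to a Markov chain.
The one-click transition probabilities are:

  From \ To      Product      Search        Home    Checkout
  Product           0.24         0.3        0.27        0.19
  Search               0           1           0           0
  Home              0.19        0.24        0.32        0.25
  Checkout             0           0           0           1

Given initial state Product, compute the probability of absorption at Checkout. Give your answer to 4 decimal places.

0.4226

Let h(s) be the probability of absorption at Checkout starting from transient state s. Then h(Checkout) = 1 and h(Search) = 0. By first-step analysis:
h(Product) = 0.24·h(Product) + 0.3·0 + 0.27·h(Home) + 0.19·1
h(Home) = 0.19·h(Product) + 0.24·0 + 0.32·h(Home) + 0.25·1
Solving: h(Product) = 0.4226, h(Home) = 0.4857.
Starting from Product, the probability is 0.4226.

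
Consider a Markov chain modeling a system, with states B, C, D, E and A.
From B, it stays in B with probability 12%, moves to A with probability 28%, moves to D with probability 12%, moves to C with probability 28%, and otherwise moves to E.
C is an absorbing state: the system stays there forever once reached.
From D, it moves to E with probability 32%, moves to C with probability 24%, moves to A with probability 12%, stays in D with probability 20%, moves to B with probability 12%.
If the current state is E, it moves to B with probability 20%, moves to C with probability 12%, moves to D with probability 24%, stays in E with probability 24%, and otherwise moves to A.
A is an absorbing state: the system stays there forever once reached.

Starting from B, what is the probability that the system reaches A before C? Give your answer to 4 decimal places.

0.4990

Let h(s) be the probability of absorption at A starting from transient state s. Then h(A) = 1 and h(C) = 0. By first-step analysis:
h(B) = 0.12·h(B) + 0.28·0 + 0.12·h(D) + 0.2·h(E) + 0.28·1
h(D) = 0.12·h(B) + 0.24·0 + 0.2·h(D) + 0.32·h(E) + 0.12·1
h(E) = 0.2·h(B) + 0.12·0 + 0.24·h(D) + 0.24·h(E) + 0.2·1
Solving: h(B) = 0.4990, h(D) = 0.4380, h(E) = 0.5328.
Starting from B, the probability is 0.4990.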